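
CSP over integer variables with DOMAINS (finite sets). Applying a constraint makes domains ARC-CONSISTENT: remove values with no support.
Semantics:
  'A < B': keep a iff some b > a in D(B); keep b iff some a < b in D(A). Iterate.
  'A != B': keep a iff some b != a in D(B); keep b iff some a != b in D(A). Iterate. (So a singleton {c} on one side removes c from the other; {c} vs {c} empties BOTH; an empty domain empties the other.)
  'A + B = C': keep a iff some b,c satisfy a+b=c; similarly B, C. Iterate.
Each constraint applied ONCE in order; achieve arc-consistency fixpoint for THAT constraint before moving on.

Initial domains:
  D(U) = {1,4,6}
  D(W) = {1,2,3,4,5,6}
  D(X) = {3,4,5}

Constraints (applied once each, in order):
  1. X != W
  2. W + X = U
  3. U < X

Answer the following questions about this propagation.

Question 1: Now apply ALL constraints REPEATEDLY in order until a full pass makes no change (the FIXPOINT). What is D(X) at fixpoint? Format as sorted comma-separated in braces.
pass 0 (initial): D(X)={3,4,5}
pass 1: U {1,4,6}->{4}; W {1,2,3,4,5,6}->{1,2,3}; X {3,4,5}->{5}
pass 2: U {4}->{}; W {1,2,3}->{}; X {5}->{}
pass 3: no change
Fixpoint after 3 passes: D(X) = {}

Answer: {}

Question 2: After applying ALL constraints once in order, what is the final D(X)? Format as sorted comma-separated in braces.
Answer: {5}

Derivation:
Constraint 1 (X != W) on D(X)={3,4,5} D(W)={1,2,3,4,5,6}: no change
Constraint 2 (W + X = U) on D(W)={1,2,3,4,5,6} D(X)={3,4,5} D(U)={1,4,6}: W {1,2,3,4,5,6}->{1,2,3}; U {1,4,6}->{4,6}
Constraint 3 (U < X) on D(U)={4,6} D(X)={3,4,5}: U {4,6}->{4}; X {3,4,5}->{5}
So after all 3 constraints: D(X) = {5}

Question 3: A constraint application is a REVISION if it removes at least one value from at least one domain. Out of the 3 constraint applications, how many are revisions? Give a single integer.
Answer: 2

Derivation:
Constraint 1 (X != W) on D(X)={3,4,5} D(W)={1,2,3,4,5,6}: no change => not a revision
Constraint 2 (W + X = U) on D(W)={1,2,3,4,5,6} D(X)={3,4,5} D(U)={1,4,6}: W {1,2,3,4,5,6}->{1,2,3}; U {1,4,6}->{4,6} => REVISION
Constraint 3 (U < X) on D(U)={4,6} D(X)={3,4,5}: U {4,6}->{4}; X {3,4,5}->{5} => REVISION
Total revisions = 2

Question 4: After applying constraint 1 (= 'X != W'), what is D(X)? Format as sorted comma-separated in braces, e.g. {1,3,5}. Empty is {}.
Constraint 1 (X != W) on D(X)={3,4,5} D(W)={1,2,3,4,5,6}: no change
So after constraint 1: D(X) = {3,4,5}

Answer: {3,4,5}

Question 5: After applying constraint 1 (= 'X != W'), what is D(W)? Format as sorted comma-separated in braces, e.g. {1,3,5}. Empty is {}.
Constraint 1 (X != W) on D(X)={3,4,5} D(W)={1,2,3,4,5,6}: no change
So after constraint 1: D(W) = {1,2,3,4,5,6}

Answer: {1,2,3,4,5,6}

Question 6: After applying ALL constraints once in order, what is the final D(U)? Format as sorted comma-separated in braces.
Answer: {4}

Derivation:
Constraint 1 (X != W) on D(X)={3,4,5} D(W)={1,2,3,4,5,6}: no change
Constraint 2 (W + X = U) on D(W)={1,2,3,4,5,6} D(X)={3,4,5} D(U)={1,4,6}: W {1,2,3,4,5,6}->{1,2,3}; U {1,4,6}->{4,6}
Constraint 3 (U < X) on D(U)={4,6} D(X)={3,4,5}: U {4,6}->{4}; X {3,4,5}->{5}
So after all 3 constraints: D(U) = {4}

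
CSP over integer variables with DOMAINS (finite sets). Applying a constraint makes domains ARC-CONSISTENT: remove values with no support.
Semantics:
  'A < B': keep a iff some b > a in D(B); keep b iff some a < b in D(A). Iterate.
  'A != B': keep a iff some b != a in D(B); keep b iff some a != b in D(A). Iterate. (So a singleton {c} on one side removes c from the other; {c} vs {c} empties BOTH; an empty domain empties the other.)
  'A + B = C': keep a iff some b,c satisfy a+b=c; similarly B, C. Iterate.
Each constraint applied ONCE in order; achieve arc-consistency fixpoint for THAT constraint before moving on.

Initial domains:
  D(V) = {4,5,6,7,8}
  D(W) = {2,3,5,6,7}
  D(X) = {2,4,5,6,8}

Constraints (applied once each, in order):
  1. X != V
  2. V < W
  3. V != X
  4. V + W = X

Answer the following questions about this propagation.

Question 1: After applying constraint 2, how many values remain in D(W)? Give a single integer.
Answer: 3

Derivation:
Constraint 1 (X != V) on D(X)={2,4,5,6,8} D(V)={4,5,6,7,8}: no change
Constraint 2 (V < W) on D(V)={4,5,6,7,8} D(W)={2,3,5,6,7}: V {4,5,6,7,8}->{4,5,6}; W {2,3,5,6,7}->{5,6,7}
So after constraint 2: D(W)={5,6,7}, size = 3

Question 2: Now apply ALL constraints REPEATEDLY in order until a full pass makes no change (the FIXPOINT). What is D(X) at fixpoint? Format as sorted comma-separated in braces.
pass 0 (initial): D(X)={2,4,5,6,8}
pass 1: V {4,5,6,7,8}->{}; W {2,3,5,6,7}->{}; X {2,4,5,6,8}->{}
pass 2: no change
Fixpoint after 2 passes: D(X) = {}

Answer: {}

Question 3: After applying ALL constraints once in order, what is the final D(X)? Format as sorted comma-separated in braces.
Answer: {}

Derivation:
Constraint 1 (X != V) on D(X)={2,4,5,6,8} D(V)={4,5,6,7,8}: no change
Constraint 2 (V < W) on D(V)={4,5,6,7,8} D(W)={2,3,5,6,7}: V {4,5,6,7,8}->{4,5,6}; W {2,3,5,6,7}->{5,6,7}
Constraint 3 (V != X) on D(V)={4,5,6} D(X)={2,4,5,6,8}: no change
Constraint 4 (V + W = X) on D(V)={4,5,6} D(W)={5,6,7} D(X)={2,4,5,6,8}: V {4,5,6}->{}; W {5,6,7}->{}; X {2,4,5,6,8}->{}
So after all 4 constraints: D(X) = {}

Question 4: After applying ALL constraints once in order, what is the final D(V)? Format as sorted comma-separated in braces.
Constraint 1 (X != V) on D(X)={2,4,5,6,8} D(V)={4,5,6,7,8}: no change
Constraint 2 (V < W) on D(V)={4,5,6,7,8} D(W)={2,3,5,6,7}: V {4,5,6,7,8}->{4,5,6}; W {2,3,5,6,7}->{5,6,7}
Constraint 3 (V != X) on D(V)={4,5,6} D(X)={2,4,5,6,8}: no change
Constraint 4 (V + W = X) on D(V)={4,5,6} D(W)={5,6,7} D(X)={2,4,5,6,8}: V {4,5,6}->{}; W {5,6,7}->{}; X {2,4,5,6,8}->{}
So after all 4 constraints: D(V) = {}

Answer: {}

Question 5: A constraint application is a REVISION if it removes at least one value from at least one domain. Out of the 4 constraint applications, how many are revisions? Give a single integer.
Answer: 2

Derivation:
Constraint 1 (X != V) on D(X)={2,4,5,6,8} D(V)={4,5,6,7,8}: no change => not a revision
Constraint 2 (V < W) on D(V)={4,5,6,7,8} D(W)={2,3,5,6,7}: V {4,5,6,7,8}->{4,5,6}; W {2,3,5,6,7}->{5,6,7} => REVISION
Constraint 3 (V != X) on D(V)={4,5,6} D(X)={2,4,5,6,8}: no change => not a revision
Constraint 4 (V + W = X) on D(V)={4,5,6} D(W)={5,6,7} D(X)={2,4,5,6,8}: V {4,5,6}->{}; W {5,6,7}->{}; X {2,4,5,6,8}->{} => REVISION
Total revisions = 2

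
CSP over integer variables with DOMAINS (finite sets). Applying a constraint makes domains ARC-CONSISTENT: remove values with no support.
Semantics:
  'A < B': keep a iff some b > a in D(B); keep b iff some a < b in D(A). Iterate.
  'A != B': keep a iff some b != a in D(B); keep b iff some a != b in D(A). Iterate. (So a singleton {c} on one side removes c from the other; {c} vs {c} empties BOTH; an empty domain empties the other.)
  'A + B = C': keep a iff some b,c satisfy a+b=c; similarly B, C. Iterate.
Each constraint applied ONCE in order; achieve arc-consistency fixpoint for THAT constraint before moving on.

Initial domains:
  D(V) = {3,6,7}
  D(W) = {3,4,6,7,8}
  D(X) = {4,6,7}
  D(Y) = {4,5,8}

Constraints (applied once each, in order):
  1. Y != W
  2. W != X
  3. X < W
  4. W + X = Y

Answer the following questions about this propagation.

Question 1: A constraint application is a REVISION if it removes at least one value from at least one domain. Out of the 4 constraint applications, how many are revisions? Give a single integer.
Answer: 2

Derivation:
Constraint 1 (Y != W) on D(Y)={4,5,8} D(W)={3,4,6,7,8}: no change => not a revision
Constraint 2 (W != X) on D(W)={3,4,6,7,8} D(X)={4,6,7}: no change => not a revision
Constraint 3 (X < W) on D(X)={4,6,7} D(W)={3,4,6,7,8}: W {3,4,6,7,8}->{6,7,8} => REVISION
Constraint 4 (W + X = Y) on D(W)={6,7,8} D(X)={4,6,7} D(Y)={4,5,8}: W {6,7,8}->{}; X {4,6,7}->{}; Y {4,5,8}->{} => REVISION
Total revisions = 2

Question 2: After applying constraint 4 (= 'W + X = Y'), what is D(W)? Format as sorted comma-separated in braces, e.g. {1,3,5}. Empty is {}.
Answer: {}

Derivation:
Constraint 1 (Y != W) on D(Y)={4,5,8} D(W)={3,4,6,7,8}: no change
Constraint 2 (W != X) on D(W)={3,4,6,7,8} D(X)={4,6,7}: no change
Constraint 3 (X < W) on D(X)={4,6,7} D(W)={3,4,6,7,8}: W {3,4,6,7,8}->{6,7,8}
Constraint 4 (W + X = Y) on D(W)={6,7,8} D(X)={4,6,7} D(Y)={4,5,8}: W {6,7,8}->{}; X {4,6,7}->{}; Y {4,5,8}->{}
So after constraint 4: D(W) = {}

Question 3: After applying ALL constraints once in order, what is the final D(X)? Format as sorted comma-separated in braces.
Answer: {}

Derivation:
Constraint 1 (Y != W) on D(Y)={4,5,8} D(W)={3,4,6,7,8}: no change
Constraint 2 (W != X) on D(W)={3,4,6,7,8} D(X)={4,6,7}: no change
Constraint 3 (X < W) on D(X)={4,6,7} D(W)={3,4,6,7,8}: W {3,4,6,7,8}->{6,7,8}
Constraint 4 (W + X = Y) on D(W)={6,7,8} D(X)={4,6,7} D(Y)={4,5,8}: W {6,7,8}->{}; X {4,6,7}->{}; Y {4,5,8}->{}
So after all 4 constraints: D(X) = {}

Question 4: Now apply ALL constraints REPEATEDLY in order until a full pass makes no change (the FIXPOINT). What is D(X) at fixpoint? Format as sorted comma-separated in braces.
Answer: {}

Derivation:
pass 0 (initial): D(X)={4,6,7}
pass 1: W {3,4,6,7,8}->{}; X {4,6,7}->{}; Y {4,5,8}->{}
pass 2: no change
Fixpoint after 2 passes: D(X) = {}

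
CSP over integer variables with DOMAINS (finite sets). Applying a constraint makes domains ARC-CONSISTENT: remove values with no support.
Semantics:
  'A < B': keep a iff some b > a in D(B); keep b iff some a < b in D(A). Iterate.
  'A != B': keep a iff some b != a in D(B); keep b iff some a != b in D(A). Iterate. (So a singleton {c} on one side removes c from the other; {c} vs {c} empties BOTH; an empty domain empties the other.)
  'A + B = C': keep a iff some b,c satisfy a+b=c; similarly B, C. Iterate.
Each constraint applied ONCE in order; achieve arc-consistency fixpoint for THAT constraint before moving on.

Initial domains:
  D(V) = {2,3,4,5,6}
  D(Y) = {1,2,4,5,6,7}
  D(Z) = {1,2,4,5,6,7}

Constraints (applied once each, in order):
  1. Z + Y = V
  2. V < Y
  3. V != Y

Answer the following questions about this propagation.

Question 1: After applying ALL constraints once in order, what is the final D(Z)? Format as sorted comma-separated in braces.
Constraint 1 (Z + Y = V) on D(Z)={1,2,4,5,6,7} D(Y)={1,2,4,5,6,7} D(V)={2,3,4,5,6}: Z {1,2,4,5,6,7}->{1,2,4,5}; Y {1,2,4,5,6,7}->{1,2,4,5}
Constraint 2 (V < Y) on D(V)={2,3,4,5,6} D(Y)={1,2,4,5}: V {2,3,4,5,6}->{2,3,4}; Y {1,2,4,5}->{4,5}
Constraint 3 (V != Y) on D(V)={2,3,4} D(Y)={4,5}: no change
So after all 3 constraints: D(Z) = {1,2,4,5}

Answer: {1,2,4,5}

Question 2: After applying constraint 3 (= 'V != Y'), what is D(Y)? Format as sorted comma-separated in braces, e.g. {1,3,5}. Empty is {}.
Answer: {4,5}

Derivation:
Constraint 1 (Z + Y = V) on D(Z)={1,2,4,5,6,7} D(Y)={1,2,4,5,6,7} D(V)={2,3,4,5,6}: Z {1,2,4,5,6,7}->{1,2,4,5}; Y {1,2,4,5,6,7}->{1,2,4,5}
Constraint 2 (V < Y) on D(V)={2,3,4,5,6} D(Y)={1,2,4,5}: V {2,3,4,5,6}->{2,3,4}; Y {1,2,4,5}->{4,5}
Constraint 3 (V != Y) on D(V)={2,3,4} D(Y)={4,5}: no change
So after constraint 3: D(Y) = {4,5}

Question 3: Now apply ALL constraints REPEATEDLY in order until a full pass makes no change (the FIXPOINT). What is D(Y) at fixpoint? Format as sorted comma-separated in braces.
pass 0 (initial): D(Y)={1,2,4,5,6,7}
pass 1: V {2,3,4,5,6}->{2,3,4}; Y {1,2,4,5,6,7}->{4,5}; Z {1,2,4,5,6,7}->{1,2,4,5}
pass 2: V {2,3,4}->{}; Y {4,5}->{}; Z {1,2,4,5}->{}
pass 3: no change
Fixpoint after 3 passes: D(Y) = {}

Answer: {}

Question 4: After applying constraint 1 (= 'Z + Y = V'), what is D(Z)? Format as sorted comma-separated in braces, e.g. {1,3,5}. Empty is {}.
Answer: {1,2,4,5}

Derivation:
Constraint 1 (Z + Y = V) on D(Z)={1,2,4,5,6,7} D(Y)={1,2,4,5,6,7} D(V)={2,3,4,5,6}: Z {1,2,4,5,6,7}->{1,2,4,5}; Y {1,2,4,5,6,7}->{1,2,4,5}
So after constraint 1: D(Z) = {1,2,4,5}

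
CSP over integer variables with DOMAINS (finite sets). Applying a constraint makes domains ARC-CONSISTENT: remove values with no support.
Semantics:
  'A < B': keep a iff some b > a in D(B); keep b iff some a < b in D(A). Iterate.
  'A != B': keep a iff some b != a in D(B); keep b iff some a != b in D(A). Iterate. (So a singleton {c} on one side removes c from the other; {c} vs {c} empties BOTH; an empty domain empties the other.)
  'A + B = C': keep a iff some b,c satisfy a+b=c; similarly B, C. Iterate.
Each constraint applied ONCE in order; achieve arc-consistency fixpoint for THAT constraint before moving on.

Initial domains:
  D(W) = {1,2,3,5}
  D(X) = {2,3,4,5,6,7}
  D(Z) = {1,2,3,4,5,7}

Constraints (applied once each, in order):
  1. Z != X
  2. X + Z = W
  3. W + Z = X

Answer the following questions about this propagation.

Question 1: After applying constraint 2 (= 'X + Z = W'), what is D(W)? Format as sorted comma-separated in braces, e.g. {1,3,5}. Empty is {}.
Constraint 1 (Z != X) on D(Z)={1,2,3,4,5,7} D(X)={2,3,4,5,6,7}: no change
Constraint 2 (X + Z = W) on D(X)={2,3,4,5,6,7} D(Z)={1,2,3,4,5,7} D(W)={1,2,3,5}: X {2,3,4,5,6,7}->{2,3,4}; Z {1,2,3,4,5,7}->{1,2,3}; W {1,2,3,5}->{3,5}
So after constraint 2: D(W) = {3,5}

Answer: {3,5}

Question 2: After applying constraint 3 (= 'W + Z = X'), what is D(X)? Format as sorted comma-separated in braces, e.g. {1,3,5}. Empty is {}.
Constraint 1 (Z != X) on D(Z)={1,2,3,4,5,7} D(X)={2,3,4,5,6,7}: no change
Constraint 2 (X + Z = W) on D(X)={2,3,4,5,6,7} D(Z)={1,2,3,4,5,7} D(W)={1,2,3,5}: X {2,3,4,5,6,7}->{2,3,4}; Z {1,2,3,4,5,7}->{1,2,3}; W {1,2,3,5}->{3,5}
Constraint 3 (W + Z = X) on D(W)={3,5} D(Z)={1,2,3} D(X)={2,3,4}: W {3,5}->{3}; Z {1,2,3}->{1}; X {2,3,4}->{4}
So after constraint 3: D(X) = {4}

Answer: {4}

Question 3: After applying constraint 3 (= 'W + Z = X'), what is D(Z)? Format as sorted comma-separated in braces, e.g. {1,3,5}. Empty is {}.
Constraint 1 (Z != X) on D(Z)={1,2,3,4,5,7} D(X)={2,3,4,5,6,7}: no change
Constraint 2 (X + Z = W) on D(X)={2,3,4,5,6,7} D(Z)={1,2,3,4,5,7} D(W)={1,2,3,5}: X {2,3,4,5,6,7}->{2,3,4}; Z {1,2,3,4,5,7}->{1,2,3}; W {1,2,3,5}->{3,5}
Constraint 3 (W + Z = X) on D(W)={3,5} D(Z)={1,2,3} D(X)={2,3,4}: W {3,5}->{3}; Z {1,2,3}->{1}; X {2,3,4}->{4}
So after constraint 3: D(Z) = {1}

Answer: {1}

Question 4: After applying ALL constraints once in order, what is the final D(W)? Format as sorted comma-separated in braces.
Constraint 1 (Z != X) on D(Z)={1,2,3,4,5,7} D(X)={2,3,4,5,6,7}: no change
Constraint 2 (X + Z = W) on D(X)={2,3,4,5,6,7} D(Z)={1,2,3,4,5,7} D(W)={1,2,3,5}: X {2,3,4,5,6,7}->{2,3,4}; Z {1,2,3,4,5,7}->{1,2,3}; W {1,2,3,5}->{3,5}
Constraint 3 (W + Z = X) on D(W)={3,5} D(Z)={1,2,3} D(X)={2,3,4}: W {3,5}->{3}; Z {1,2,3}->{1}; X {2,3,4}->{4}
So after all 3 constraints: D(W) = {3}

Answer: {3}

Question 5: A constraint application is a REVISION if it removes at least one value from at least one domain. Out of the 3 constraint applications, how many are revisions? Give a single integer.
Constraint 1 (Z != X) on D(Z)={1,2,3,4,5,7} D(X)={2,3,4,5,6,7}: no change => not a revision
Constraint 2 (X + Z = W) on D(X)={2,3,4,5,6,7} D(Z)={1,2,3,4,5,7} D(W)={1,2,3,5}: X {2,3,4,5,6,7}->{2,3,4}; Z {1,2,3,4,5,7}->{1,2,3}; W {1,2,3,5}->{3,5} => REVISION
Constraint 3 (W + Z = X) on D(W)={3,5} D(Z)={1,2,3} D(X)={2,3,4}: W {3,5}->{3}; Z {1,2,3}->{1}; X {2,3,4}->{4} => REVISION
Total revisions = 2

Answer: 2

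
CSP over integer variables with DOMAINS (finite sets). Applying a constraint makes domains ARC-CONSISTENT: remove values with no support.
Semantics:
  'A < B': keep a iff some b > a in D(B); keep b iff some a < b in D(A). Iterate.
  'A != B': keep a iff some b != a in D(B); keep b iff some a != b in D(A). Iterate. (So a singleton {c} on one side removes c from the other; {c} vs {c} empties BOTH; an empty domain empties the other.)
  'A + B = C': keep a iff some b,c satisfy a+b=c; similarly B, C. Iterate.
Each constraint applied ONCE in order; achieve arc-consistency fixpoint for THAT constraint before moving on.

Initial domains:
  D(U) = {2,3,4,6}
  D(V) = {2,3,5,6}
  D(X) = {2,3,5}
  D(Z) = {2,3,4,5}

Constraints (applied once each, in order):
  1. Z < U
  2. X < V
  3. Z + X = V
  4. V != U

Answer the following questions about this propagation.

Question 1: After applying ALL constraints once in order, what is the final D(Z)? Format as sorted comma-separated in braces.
Constraint 1 (Z < U) on D(Z)={2,3,4,5} D(U)={2,3,4,6}: U {2,3,4,6}->{3,4,6}
Constraint 2 (X < V) on D(X)={2,3,5} D(V)={2,3,5,6}: V {2,3,5,6}->{3,5,6}
Constraint 3 (Z + X = V) on D(Z)={2,3,4,5} D(X)={2,3,5} D(V)={3,5,6}: Z {2,3,4,5}->{2,3,4}; X {2,3,5}->{2,3}; V {3,5,6}->{5,6}
Constraint 4 (V != U) on D(V)={5,6} D(U)={3,4,6}: no change
So after all 4 constraints: D(Z) = {2,3,4}

Answer: {2,3,4}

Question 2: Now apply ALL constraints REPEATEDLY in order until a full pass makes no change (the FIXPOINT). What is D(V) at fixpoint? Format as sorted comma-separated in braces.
Answer: {5,6}

Derivation:
pass 0 (initial): D(V)={2,3,5,6}
pass 1: U {2,3,4,6}->{3,4,6}; V {2,3,5,6}->{5,6}; X {2,3,5}->{2,3}; Z {2,3,4,5}->{2,3,4}
pass 2: no change
Fixpoint after 2 passes: D(V) = {5,6}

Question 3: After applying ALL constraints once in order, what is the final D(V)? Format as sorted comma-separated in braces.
Answer: {5,6}

Derivation:
Constraint 1 (Z < U) on D(Z)={2,3,4,5} D(U)={2,3,4,6}: U {2,3,4,6}->{3,4,6}
Constraint 2 (X < V) on D(X)={2,3,5} D(V)={2,3,5,6}: V {2,3,5,6}->{3,5,6}
Constraint 3 (Z + X = V) on D(Z)={2,3,4,5} D(X)={2,3,5} D(V)={3,5,6}: Z {2,3,4,5}->{2,3,4}; X {2,3,5}->{2,3}; V {3,5,6}->{5,6}
Constraint 4 (V != U) on D(V)={5,6} D(U)={3,4,6}: no change
So after all 4 constraints: D(V) = {5,6}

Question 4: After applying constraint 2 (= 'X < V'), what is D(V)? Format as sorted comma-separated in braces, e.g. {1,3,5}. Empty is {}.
Answer: {3,5,6}

Derivation:
Constraint 1 (Z < U) on D(Z)={2,3,4,5} D(U)={2,3,4,6}: U {2,3,4,6}->{3,4,6}
Constraint 2 (X < V) on D(X)={2,3,5} D(V)={2,3,5,6}: V {2,3,5,6}->{3,5,6}
So after constraint 2: D(V) = {3,5,6}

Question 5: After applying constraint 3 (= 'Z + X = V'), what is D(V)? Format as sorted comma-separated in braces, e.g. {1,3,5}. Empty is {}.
Answer: {5,6}

Derivation:
Constraint 1 (Z < U) on D(Z)={2,3,4,5} D(U)={2,3,4,6}: U {2,3,4,6}->{3,4,6}
Constraint 2 (X < V) on D(X)={2,3,5} D(V)={2,3,5,6}: V {2,3,5,6}->{3,5,6}
Constraint 3 (Z + X = V) on D(Z)={2,3,4,5} D(X)={2,3,5} D(V)={3,5,6}: Z {2,3,4,5}->{2,3,4}; X {2,3,5}->{2,3}; V {3,5,6}->{5,6}
So after constraint 3: D(V) = {5,6}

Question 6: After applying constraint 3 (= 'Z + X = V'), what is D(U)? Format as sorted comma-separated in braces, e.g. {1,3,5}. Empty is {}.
Answer: {3,4,6}

Derivation:
Constraint 1 (Z < U) on D(Z)={2,3,4,5} D(U)={2,3,4,6}: U {2,3,4,6}->{3,4,6}
Constraint 2 (X < V) on D(X)={2,3,5} D(V)={2,3,5,6}: V {2,3,5,6}->{3,5,6}
Constraint 3 (Z + X = V) on D(Z)={2,3,4,5} D(X)={2,3,5} D(V)={3,5,6}: Z {2,3,4,5}->{2,3,4}; X {2,3,5}->{2,3}; V {3,5,6}->{5,6}
So after constraint 3: D(U) = {3,4,6}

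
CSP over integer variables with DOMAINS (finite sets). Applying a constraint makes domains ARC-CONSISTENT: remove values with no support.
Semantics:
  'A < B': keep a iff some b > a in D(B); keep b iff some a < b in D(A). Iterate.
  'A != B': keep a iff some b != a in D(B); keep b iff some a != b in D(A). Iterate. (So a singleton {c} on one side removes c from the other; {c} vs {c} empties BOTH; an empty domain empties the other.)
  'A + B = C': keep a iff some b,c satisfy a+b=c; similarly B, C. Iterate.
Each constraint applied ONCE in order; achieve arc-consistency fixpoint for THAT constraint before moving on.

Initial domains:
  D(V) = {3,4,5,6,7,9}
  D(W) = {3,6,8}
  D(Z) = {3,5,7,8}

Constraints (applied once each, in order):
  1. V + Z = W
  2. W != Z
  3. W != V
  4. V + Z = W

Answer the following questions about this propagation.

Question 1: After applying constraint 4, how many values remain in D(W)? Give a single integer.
Constraint 1 (V + Z = W) on D(V)={3,4,5,6,7,9} D(Z)={3,5,7,8} D(W)={3,6,8}: V {3,4,5,6,7,9}->{3,5}; Z {3,5,7,8}->{3,5}; W {3,6,8}->{6,8}
Constraint 2 (W != Z) on D(W)={6,8} D(Z)={3,5}: no change
Constraint 3 (W != V) on D(W)={6,8} D(V)={3,5}: no change
Constraint 4 (V + Z = W) on D(V)={3,5} D(Z)={3,5} D(W)={6,8}: no change
So after constraint 4: D(W)={6,8}, size = 2

Answer: 2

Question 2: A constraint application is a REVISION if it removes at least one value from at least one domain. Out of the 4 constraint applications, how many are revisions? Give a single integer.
Answer: 1

Derivation:
Constraint 1 (V + Z = W) on D(V)={3,4,5,6,7,9} D(Z)={3,5,7,8} D(W)={3,6,8}: V {3,4,5,6,7,9}->{3,5}; Z {3,5,7,8}->{3,5}; W {3,6,8}->{6,8} => REVISION
Constraint 2 (W != Z) on D(W)={6,8} D(Z)={3,5}: no change => not a revision
Constraint 3 (W != V) on D(W)={6,8} D(V)={3,5}: no change => not a revision
Constraint 4 (V + Z = W) on D(V)={3,5} D(Z)={3,5} D(W)={6,8}: no change => not a revision
Total revisions = 1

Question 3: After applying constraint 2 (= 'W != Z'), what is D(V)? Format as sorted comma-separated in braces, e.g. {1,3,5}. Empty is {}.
Constraint 1 (V + Z = W) on D(V)={3,4,5,6,7,9} D(Z)={3,5,7,8} D(W)={3,6,8}: V {3,4,5,6,7,9}->{3,5}; Z {3,5,7,8}->{3,5}; W {3,6,8}->{6,8}
Constraint 2 (W != Z) on D(W)={6,8} D(Z)={3,5}: no change
So after constraint 2: D(V) = {3,5}

Answer: {3,5}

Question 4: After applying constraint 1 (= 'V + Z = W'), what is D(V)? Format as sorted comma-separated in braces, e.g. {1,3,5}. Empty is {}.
Constraint 1 (V + Z = W) on D(V)={3,4,5,6,7,9} D(Z)={3,5,7,8} D(W)={3,6,8}: V {3,4,5,6,7,9}->{3,5}; Z {3,5,7,8}->{3,5}; W {3,6,8}->{6,8}
So after constraint 1: D(V) = {3,5}

Answer: {3,5}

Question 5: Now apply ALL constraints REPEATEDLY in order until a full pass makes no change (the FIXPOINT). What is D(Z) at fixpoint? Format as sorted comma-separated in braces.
Answer: {3,5}

Derivation:
pass 0 (initial): D(Z)={3,5,7,8}
pass 1: V {3,4,5,6,7,9}->{3,5}; W {3,6,8}->{6,8}; Z {3,5,7,8}->{3,5}
pass 2: no change
Fixpoint after 2 passes: D(Z) = {3,5}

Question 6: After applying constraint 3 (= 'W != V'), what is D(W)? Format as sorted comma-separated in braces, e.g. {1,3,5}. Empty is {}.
Answer: {6,8}

Derivation:
Constraint 1 (V + Z = W) on D(V)={3,4,5,6,7,9} D(Z)={3,5,7,8} D(W)={3,6,8}: V {3,4,5,6,7,9}->{3,5}; Z {3,5,7,8}->{3,5}; W {3,6,8}->{6,8}
Constraint 2 (W != Z) on D(W)={6,8} D(Z)={3,5}: no change
Constraint 3 (W != V) on D(W)={6,8} D(V)={3,5}: no change
So after constraint 3: D(W) = {6,8}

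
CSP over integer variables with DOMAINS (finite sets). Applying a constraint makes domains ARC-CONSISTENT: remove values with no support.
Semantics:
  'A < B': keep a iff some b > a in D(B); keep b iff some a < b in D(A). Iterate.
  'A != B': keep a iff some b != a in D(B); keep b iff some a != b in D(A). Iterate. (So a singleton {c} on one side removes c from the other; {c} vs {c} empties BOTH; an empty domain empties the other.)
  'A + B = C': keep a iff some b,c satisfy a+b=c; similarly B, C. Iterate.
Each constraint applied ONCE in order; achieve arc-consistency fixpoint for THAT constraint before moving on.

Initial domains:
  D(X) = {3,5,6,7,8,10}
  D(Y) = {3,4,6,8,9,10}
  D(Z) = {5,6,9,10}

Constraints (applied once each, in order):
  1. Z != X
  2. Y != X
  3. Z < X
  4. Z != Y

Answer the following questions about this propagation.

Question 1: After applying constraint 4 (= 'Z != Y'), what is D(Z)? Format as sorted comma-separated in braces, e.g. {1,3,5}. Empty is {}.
Constraint 1 (Z != X) on D(Z)={5,6,9,10} D(X)={3,5,6,7,8,10}: no change
Constraint 2 (Y != X) on D(Y)={3,4,6,8,9,10} D(X)={3,5,6,7,8,10}: no change
Constraint 3 (Z < X) on D(Z)={5,6,9,10} D(X)={3,5,6,7,8,10}: Z {5,6,9,10}->{5,6,9}; X {3,5,6,7,8,10}->{6,7,8,10}
Constraint 4 (Z != Y) on D(Z)={5,6,9} D(Y)={3,4,6,8,9,10}: no change
So after constraint 4: D(Z) = {5,6,9}

Answer: {5,6,9}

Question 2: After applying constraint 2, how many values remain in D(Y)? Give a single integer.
Answer: 6

Derivation:
Constraint 1 (Z != X) on D(Z)={5,6,9,10} D(X)={3,5,6,7,8,10}: no change
Constraint 2 (Y != X) on D(Y)={3,4,6,8,9,10} D(X)={3,5,6,7,8,10}: no change
So after constraint 2: D(Y)={3,4,6,8,9,10}, size = 6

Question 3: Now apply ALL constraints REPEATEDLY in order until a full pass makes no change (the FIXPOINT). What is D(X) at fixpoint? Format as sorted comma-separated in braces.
pass 0 (initial): D(X)={3,5,6,7,8,10}
pass 1: X {3,5,6,7,8,10}->{6,7,8,10}; Z {5,6,9,10}->{5,6,9}
pass 2: no change
Fixpoint after 2 passes: D(X) = {6,7,8,10}

Answer: {6,7,8,10}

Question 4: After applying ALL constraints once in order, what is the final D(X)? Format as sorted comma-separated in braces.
Constraint 1 (Z != X) on D(Z)={5,6,9,10} D(X)={3,5,6,7,8,10}: no change
Constraint 2 (Y != X) on D(Y)={3,4,6,8,9,10} D(X)={3,5,6,7,8,10}: no change
Constraint 3 (Z < X) on D(Z)={5,6,9,10} D(X)={3,5,6,7,8,10}: Z {5,6,9,10}->{5,6,9}; X {3,5,6,7,8,10}->{6,7,8,10}
Constraint 4 (Z != Y) on D(Z)={5,6,9} D(Y)={3,4,6,8,9,10}: no change
So after all 4 constraints: D(X) = {6,7,8,10}

Answer: {6,7,8,10}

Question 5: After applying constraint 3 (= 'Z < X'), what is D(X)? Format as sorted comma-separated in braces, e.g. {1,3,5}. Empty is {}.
Constraint 1 (Z != X) on D(Z)={5,6,9,10} D(X)={3,5,6,7,8,10}: no change
Constraint 2 (Y != X) on D(Y)={3,4,6,8,9,10} D(X)={3,5,6,7,8,10}: no change
Constraint 3 (Z < X) on D(Z)={5,6,9,10} D(X)={3,5,6,7,8,10}: Z {5,6,9,10}->{5,6,9}; X {3,5,6,7,8,10}->{6,7,8,10}
So after constraint 3: D(X) = {6,7,8,10}

Answer: {6,7,8,10}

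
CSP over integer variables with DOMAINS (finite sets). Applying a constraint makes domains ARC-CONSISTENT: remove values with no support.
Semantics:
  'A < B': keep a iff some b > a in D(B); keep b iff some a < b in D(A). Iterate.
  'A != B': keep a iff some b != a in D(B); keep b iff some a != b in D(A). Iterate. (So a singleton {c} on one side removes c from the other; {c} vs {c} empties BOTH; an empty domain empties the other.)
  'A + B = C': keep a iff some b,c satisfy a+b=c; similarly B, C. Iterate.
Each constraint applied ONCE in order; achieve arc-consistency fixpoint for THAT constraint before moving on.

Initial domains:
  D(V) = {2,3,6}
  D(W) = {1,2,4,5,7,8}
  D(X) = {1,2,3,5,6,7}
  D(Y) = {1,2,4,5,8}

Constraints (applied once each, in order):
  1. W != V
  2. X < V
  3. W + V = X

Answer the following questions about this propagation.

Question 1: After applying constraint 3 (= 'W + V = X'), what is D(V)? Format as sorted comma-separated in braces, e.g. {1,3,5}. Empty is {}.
Constraint 1 (W != V) on D(W)={1,2,4,5,7,8} D(V)={2,3,6}: no change
Constraint 2 (X < V) on D(X)={1,2,3,5,6,7} D(V)={2,3,6}: X {1,2,3,5,6,7}->{1,2,3,5}
Constraint 3 (W + V = X) on D(W)={1,2,4,5,7,8} D(V)={2,3,6} D(X)={1,2,3,5}: W {1,2,4,5,7,8}->{1,2}; V {2,3,6}->{2,3}; X {1,2,3,5}->{3,5}
So after constraint 3: D(V) = {2,3}

Answer: {2,3}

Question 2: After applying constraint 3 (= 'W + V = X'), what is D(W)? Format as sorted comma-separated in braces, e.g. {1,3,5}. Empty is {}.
Constraint 1 (W != V) on D(W)={1,2,4,5,7,8} D(V)={2,3,6}: no change
Constraint 2 (X < V) on D(X)={1,2,3,5,6,7} D(V)={2,3,6}: X {1,2,3,5,6,7}->{1,2,3,5}
Constraint 3 (W + V = X) on D(W)={1,2,4,5,7,8} D(V)={2,3,6} D(X)={1,2,3,5}: W {1,2,4,5,7,8}->{1,2}; V {2,3,6}->{2,3}; X {1,2,3,5}->{3,5}
So after constraint 3: D(W) = {1,2}

Answer: {1,2}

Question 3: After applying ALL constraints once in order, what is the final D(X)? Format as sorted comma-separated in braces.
Answer: {3,5}

Derivation:
Constraint 1 (W != V) on D(W)={1,2,4,5,7,8} D(V)={2,3,6}: no change
Constraint 2 (X < V) on D(X)={1,2,3,5,6,7} D(V)={2,3,6}: X {1,2,3,5,6,7}->{1,2,3,5}
Constraint 3 (W + V = X) on D(W)={1,2,4,5,7,8} D(V)={2,3,6} D(X)={1,2,3,5}: W {1,2,4,5,7,8}->{1,2}; V {2,3,6}->{2,3}; X {1,2,3,5}->{3,5}
So after all 3 constraints: D(X) = {3,5}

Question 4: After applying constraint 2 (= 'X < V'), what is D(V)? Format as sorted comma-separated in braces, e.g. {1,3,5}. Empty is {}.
Answer: {2,3,6}

Derivation:
Constraint 1 (W != V) on D(W)={1,2,4,5,7,8} D(V)={2,3,6}: no change
Constraint 2 (X < V) on D(X)={1,2,3,5,6,7} D(V)={2,3,6}: X {1,2,3,5,6,7}->{1,2,3,5}
So after constraint 2: D(V) = {2,3,6}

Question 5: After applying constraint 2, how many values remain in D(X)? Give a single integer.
Answer: 4

Derivation:
Constraint 1 (W != V) on D(W)={1,2,4,5,7,8} D(V)={2,3,6}: no change
Constraint 2 (X < V) on D(X)={1,2,3,5,6,7} D(V)={2,3,6}: X {1,2,3,5,6,7}->{1,2,3,5}
So after constraint 2: D(X)={1,2,3,5}, size = 4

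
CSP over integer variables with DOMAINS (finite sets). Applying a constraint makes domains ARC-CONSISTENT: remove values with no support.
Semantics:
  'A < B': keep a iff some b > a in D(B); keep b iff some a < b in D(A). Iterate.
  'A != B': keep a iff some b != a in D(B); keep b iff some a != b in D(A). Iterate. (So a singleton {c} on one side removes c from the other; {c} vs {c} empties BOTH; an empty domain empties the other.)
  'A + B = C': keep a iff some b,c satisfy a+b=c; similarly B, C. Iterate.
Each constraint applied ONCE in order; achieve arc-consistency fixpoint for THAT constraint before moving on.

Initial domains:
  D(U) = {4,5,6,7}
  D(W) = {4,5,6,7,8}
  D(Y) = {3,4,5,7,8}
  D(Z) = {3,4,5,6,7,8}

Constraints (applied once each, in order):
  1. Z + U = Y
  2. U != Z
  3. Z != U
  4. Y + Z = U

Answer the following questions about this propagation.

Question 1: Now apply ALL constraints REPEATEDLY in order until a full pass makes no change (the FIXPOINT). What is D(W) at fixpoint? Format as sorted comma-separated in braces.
pass 0 (initial): D(W)={4,5,6,7,8}
pass 1: U {4,5,6,7}->{}; Y {3,4,5,7,8}->{}; Z {3,4,5,6,7,8}->{}
pass 2: no change
Fixpoint after 2 passes: D(W) = {4,5,6,7,8}

Answer: {4,5,6,7,8}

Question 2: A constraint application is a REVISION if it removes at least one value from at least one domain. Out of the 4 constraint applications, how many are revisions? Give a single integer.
Constraint 1 (Z + U = Y) on D(Z)={3,4,5,6,7,8} D(U)={4,5,6,7} D(Y)={3,4,5,7,8}: Z {3,4,5,6,7,8}->{3,4}; U {4,5,6,7}->{4,5}; Y {3,4,5,7,8}->{7,8} => REVISION
Constraint 2 (U != Z) on D(U)={4,5} D(Z)={3,4}: no change => not a revision
Constraint 3 (Z != U) on D(Z)={3,4} D(U)={4,5}: no change => not a revision
Constraint 4 (Y + Z = U) on D(Y)={7,8} D(Z)={3,4} D(U)={4,5}: Y {7,8}->{}; Z {3,4}->{}; U {4,5}->{} => REVISION
Total revisions = 2

Answer: 2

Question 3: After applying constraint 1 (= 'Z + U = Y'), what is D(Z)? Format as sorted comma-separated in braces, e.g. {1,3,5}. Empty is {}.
Constraint 1 (Z + U = Y) on D(Z)={3,4,5,6,7,8} D(U)={4,5,6,7} D(Y)={3,4,5,7,8}: Z {3,4,5,6,7,8}->{3,4}; U {4,5,6,7}->{4,5}; Y {3,4,5,7,8}->{7,8}
So after constraint 1: D(Z) = {3,4}

Answer: {3,4}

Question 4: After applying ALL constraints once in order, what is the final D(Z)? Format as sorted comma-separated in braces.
Constraint 1 (Z + U = Y) on D(Z)={3,4,5,6,7,8} D(U)={4,5,6,7} D(Y)={3,4,5,7,8}: Z {3,4,5,6,7,8}->{3,4}; U {4,5,6,7}->{4,5}; Y {3,4,5,7,8}->{7,8}
Constraint 2 (U != Z) on D(U)={4,5} D(Z)={3,4}: no change
Constraint 3 (Z != U) on D(Z)={3,4} D(U)={4,5}: no change
Constraint 4 (Y + Z = U) on D(Y)={7,8} D(Z)={3,4} D(U)={4,5}: Y {7,8}->{}; Z {3,4}->{}; U {4,5}->{}
So after all 4 constraints: D(Z) = {}

Answer: {}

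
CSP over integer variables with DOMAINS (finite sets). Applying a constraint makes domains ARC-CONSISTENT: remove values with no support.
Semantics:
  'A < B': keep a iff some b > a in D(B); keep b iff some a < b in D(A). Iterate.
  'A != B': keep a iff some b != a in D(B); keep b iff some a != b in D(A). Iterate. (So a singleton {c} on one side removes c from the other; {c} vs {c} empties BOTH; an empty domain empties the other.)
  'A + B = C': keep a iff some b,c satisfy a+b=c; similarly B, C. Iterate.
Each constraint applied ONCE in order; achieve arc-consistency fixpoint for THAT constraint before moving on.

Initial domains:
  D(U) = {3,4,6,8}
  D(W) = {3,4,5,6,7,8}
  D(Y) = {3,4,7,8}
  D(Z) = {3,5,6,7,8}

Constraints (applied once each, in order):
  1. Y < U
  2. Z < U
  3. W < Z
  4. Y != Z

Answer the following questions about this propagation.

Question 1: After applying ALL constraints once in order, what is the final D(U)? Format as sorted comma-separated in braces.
Constraint 1 (Y < U) on D(Y)={3,4,7,8} D(U)={3,4,6,8}: Y {3,4,7,8}->{3,4,7}; U {3,4,6,8}->{4,6,8}
Constraint 2 (Z < U) on D(Z)={3,5,6,7,8} D(U)={4,6,8}: Z {3,5,6,7,8}->{3,5,6,7}
Constraint 3 (W < Z) on D(W)={3,4,5,6,7,8} D(Z)={3,5,6,7}: W {3,4,5,6,7,8}->{3,4,5,6}; Z {3,5,6,7}->{5,6,7}
Constraint 4 (Y != Z) on D(Y)={3,4,7} D(Z)={5,6,7}: no change
So after all 4 constraints: D(U) = {4,6,8}

Answer: {4,6,8}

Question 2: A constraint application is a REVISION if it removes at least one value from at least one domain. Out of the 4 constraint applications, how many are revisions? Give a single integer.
Constraint 1 (Y < U) on D(Y)={3,4,7,8} D(U)={3,4,6,8}: Y {3,4,7,8}->{3,4,7}; U {3,4,6,8}->{4,6,8} => REVISION
Constraint 2 (Z < U) on D(Z)={3,5,6,7,8} D(U)={4,6,8}: Z {3,5,6,7,8}->{3,5,6,7} => REVISION
Constraint 3 (W < Z) on D(W)={3,4,5,6,7,8} D(Z)={3,5,6,7}: W {3,4,5,6,7,8}->{3,4,5,6}; Z {3,5,6,7}->{5,6,7} => REVISION
Constraint 4 (Y != Z) on D(Y)={3,4,7} D(Z)={5,6,7}: no change => not a revision
Total revisions = 3

Answer: 3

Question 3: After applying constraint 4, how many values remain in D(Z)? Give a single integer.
Constraint 1 (Y < U) on D(Y)={3,4,7,8} D(U)={3,4,6,8}: Y {3,4,7,8}->{3,4,7}; U {3,4,6,8}->{4,6,8}
Constraint 2 (Z < U) on D(Z)={3,5,6,7,8} D(U)={4,6,8}: Z {3,5,6,7,8}->{3,5,6,7}
Constraint 3 (W < Z) on D(W)={3,4,5,6,7,8} D(Z)={3,5,6,7}: W {3,4,5,6,7,8}->{3,4,5,6}; Z {3,5,6,7}->{5,6,7}
Constraint 4 (Y != Z) on D(Y)={3,4,7} D(Z)={5,6,7}: no change
So after constraint 4: D(Z)={5,6,7}, size = 3

Answer: 3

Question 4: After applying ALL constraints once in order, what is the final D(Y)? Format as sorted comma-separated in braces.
Answer: {3,4,7}

Derivation:
Constraint 1 (Y < U) on D(Y)={3,4,7,8} D(U)={3,4,6,8}: Y {3,4,7,8}->{3,4,7}; U {3,4,6,8}->{4,6,8}
Constraint 2 (Z < U) on D(Z)={3,5,6,7,8} D(U)={4,6,8}: Z {3,5,6,7,8}->{3,5,6,7}
Constraint 3 (W < Z) on D(W)={3,4,5,6,7,8} D(Z)={3,5,6,7}: W {3,4,5,6,7,8}->{3,4,5,6}; Z {3,5,6,7}->{5,6,7}
Constraint 4 (Y != Z) on D(Y)={3,4,7} D(Z)={5,6,7}: no change
So after all 4 constraints: D(Y) = {3,4,7}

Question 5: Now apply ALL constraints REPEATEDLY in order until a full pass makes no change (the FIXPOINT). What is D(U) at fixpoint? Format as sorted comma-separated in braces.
Answer: {6,8}

Derivation:
pass 0 (initial): D(U)={3,4,6,8}
pass 1: U {3,4,6,8}->{4,6,8}; W {3,4,5,6,7,8}->{3,4,5,6}; Y {3,4,7,8}->{3,4,7}; Z {3,5,6,7,8}->{5,6,7}
pass 2: U {4,6,8}->{6,8}
pass 3: no change
Fixpoint after 3 passes: D(U) = {6,8}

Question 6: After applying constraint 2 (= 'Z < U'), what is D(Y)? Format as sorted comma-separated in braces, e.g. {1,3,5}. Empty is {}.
Answer: {3,4,7}

Derivation:
Constraint 1 (Y < U) on D(Y)={3,4,7,8} D(U)={3,4,6,8}: Y {3,4,7,8}->{3,4,7}; U {3,4,6,8}->{4,6,8}
Constraint 2 (Z < U) on D(Z)={3,5,6,7,8} D(U)={4,6,8}: Z {3,5,6,7,8}->{3,5,6,7}
So after constraint 2: D(Y) = {3,4,7}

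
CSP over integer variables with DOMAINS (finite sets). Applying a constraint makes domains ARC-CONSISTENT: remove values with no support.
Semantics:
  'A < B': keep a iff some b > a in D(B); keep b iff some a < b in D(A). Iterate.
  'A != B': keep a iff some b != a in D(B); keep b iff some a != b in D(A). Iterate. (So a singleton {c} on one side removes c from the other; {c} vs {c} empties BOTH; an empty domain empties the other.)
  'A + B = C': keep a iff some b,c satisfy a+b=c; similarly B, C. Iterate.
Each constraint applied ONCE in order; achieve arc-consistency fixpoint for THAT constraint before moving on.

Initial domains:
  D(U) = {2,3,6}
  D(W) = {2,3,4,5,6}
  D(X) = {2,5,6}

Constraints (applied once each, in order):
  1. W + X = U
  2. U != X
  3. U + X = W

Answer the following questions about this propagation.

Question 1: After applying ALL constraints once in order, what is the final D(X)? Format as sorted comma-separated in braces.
Constraint 1 (W + X = U) on D(W)={2,3,4,5,6} D(X)={2,5,6} D(U)={2,3,6}: W {2,3,4,5,6}->{4}; X {2,5,6}->{2}; U {2,3,6}->{6}
Constraint 2 (U != X) on D(U)={6} D(X)={2}: no change
Constraint 3 (U + X = W) on D(U)={6} D(X)={2} D(W)={4}: U {6}->{}; X {2}->{}; W {4}->{}
So after all 3 constraints: D(X) = {}

Answer: {}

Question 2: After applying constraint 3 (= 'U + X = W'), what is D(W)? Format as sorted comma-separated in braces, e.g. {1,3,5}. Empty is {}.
Constraint 1 (W + X = U) on D(W)={2,3,4,5,6} D(X)={2,5,6} D(U)={2,3,6}: W {2,3,4,5,6}->{4}; X {2,5,6}->{2}; U {2,3,6}->{6}
Constraint 2 (U != X) on D(U)={6} D(X)={2}: no change
Constraint 3 (U + X = W) on D(U)={6} D(X)={2} D(W)={4}: U {6}->{}; X {2}->{}; W {4}->{}
So after constraint 3: D(W) = {}

Answer: {}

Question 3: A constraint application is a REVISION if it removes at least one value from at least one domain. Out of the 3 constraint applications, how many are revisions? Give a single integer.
Constraint 1 (W + X = U) on D(W)={2,3,4,5,6} D(X)={2,5,6} D(U)={2,3,6}: W {2,3,4,5,6}->{4}; X {2,5,6}->{2}; U {2,3,6}->{6} => REVISION
Constraint 2 (U != X) on D(U)={6} D(X)={2}: no change => not a revision
Constraint 3 (U + X = W) on D(U)={6} D(X)={2} D(W)={4}: U {6}->{}; X {2}->{}; W {4}->{} => REVISION
Total revisions = 2

Answer: 2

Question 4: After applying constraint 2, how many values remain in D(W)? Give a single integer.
Constraint 1 (W + X = U) on D(W)={2,3,4,5,6} D(X)={2,5,6} D(U)={2,3,6}: W {2,3,4,5,6}->{4}; X {2,5,6}->{2}; U {2,3,6}->{6}
Constraint 2 (U != X) on D(U)={6} D(X)={2}: no change
So after constraint 2: D(W)={4}, size = 1

Answer: 1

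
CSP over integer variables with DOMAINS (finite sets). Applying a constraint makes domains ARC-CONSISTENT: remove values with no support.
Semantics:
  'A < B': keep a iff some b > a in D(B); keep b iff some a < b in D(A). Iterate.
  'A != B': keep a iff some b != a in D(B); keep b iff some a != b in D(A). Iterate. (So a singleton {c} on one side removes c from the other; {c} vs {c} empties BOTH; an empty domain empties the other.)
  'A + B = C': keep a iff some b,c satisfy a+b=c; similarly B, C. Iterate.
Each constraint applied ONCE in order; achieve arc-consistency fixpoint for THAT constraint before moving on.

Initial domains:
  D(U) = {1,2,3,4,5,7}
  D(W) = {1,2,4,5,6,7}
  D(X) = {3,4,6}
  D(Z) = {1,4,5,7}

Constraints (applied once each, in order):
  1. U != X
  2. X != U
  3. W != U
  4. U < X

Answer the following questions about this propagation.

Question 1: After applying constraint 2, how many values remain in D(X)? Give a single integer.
Constraint 1 (U != X) on D(U)={1,2,3,4,5,7} D(X)={3,4,6}: no change
Constraint 2 (X != U) on D(X)={3,4,6} D(U)={1,2,3,4,5,7}: no change
So after constraint 2: D(X)={3,4,6}, size = 3

Answer: 3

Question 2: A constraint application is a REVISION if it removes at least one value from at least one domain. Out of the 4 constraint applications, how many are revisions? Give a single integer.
Answer: 1

Derivation:
Constraint 1 (U != X) on D(U)={1,2,3,4,5,7} D(X)={3,4,6}: no change => not a revision
Constraint 2 (X != U) on D(X)={3,4,6} D(U)={1,2,3,4,5,7}: no change => not a revision
Constraint 3 (W != U) on D(W)={1,2,4,5,6,7} D(U)={1,2,3,4,5,7}: no change => not a revision
Constraint 4 (U < X) on D(U)={1,2,3,4,5,7} D(X)={3,4,6}: U {1,2,3,4,5,7}->{1,2,3,4,5} => REVISION
Total revisions = 1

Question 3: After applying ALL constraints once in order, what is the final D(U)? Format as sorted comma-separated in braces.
Constraint 1 (U != X) on D(U)={1,2,3,4,5,7} D(X)={3,4,6}: no change
Constraint 2 (X != U) on D(X)={3,4,6} D(U)={1,2,3,4,5,7}: no change
Constraint 3 (W != U) on D(W)={1,2,4,5,6,7} D(U)={1,2,3,4,5,7}: no change
Constraint 4 (U < X) on D(U)={1,2,3,4,5,7} D(X)={3,4,6}: U {1,2,3,4,5,7}->{1,2,3,4,5}
So after all 4 constraints: D(U) = {1,2,3,4,5}

Answer: {1,2,3,4,5}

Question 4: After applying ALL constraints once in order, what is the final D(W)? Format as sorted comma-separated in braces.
Constraint 1 (U != X) on D(U)={1,2,3,4,5,7} D(X)={3,4,6}: no change
Constraint 2 (X != U) on D(X)={3,4,6} D(U)={1,2,3,4,5,7}: no change
Constraint 3 (W != U) on D(W)={1,2,4,5,6,7} D(U)={1,2,3,4,5,7}: no change
Constraint 4 (U < X) on D(U)={1,2,3,4,5,7} D(X)={3,4,6}: U {1,2,3,4,5,7}->{1,2,3,4,5}
So after all 4 constraints: D(W) = {1,2,4,5,6,7}

Answer: {1,2,4,5,6,7}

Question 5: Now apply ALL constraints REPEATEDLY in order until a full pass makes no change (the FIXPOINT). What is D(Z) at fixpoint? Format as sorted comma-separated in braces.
Answer: {1,4,5,7}

Derivation:
pass 0 (initial): D(Z)={1,4,5,7}
pass 1: U {1,2,3,4,5,7}->{1,2,3,4,5}
pass 2: no change
Fixpoint after 2 passes: D(Z) = {1,4,5,7}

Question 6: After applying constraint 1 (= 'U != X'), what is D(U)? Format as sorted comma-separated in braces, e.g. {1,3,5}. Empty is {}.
Answer: {1,2,3,4,5,7}

Derivation:
Constraint 1 (U != X) on D(U)={1,2,3,4,5,7} D(X)={3,4,6}: no change
So after constraint 1: D(U) = {1,2,3,4,5,7}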